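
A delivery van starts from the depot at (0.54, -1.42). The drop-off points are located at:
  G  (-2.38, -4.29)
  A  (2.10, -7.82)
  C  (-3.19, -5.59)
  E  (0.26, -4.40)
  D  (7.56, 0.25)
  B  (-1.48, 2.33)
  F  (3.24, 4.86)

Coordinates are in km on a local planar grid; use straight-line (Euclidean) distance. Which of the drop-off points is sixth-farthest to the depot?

G

Distance to each, sorted:
D: 7.2 km
F: 6.8 km
A: 6.6 km
C: 5.6 km
B: 4.3 km
G: 4.1 km
E: 3.0 km
The sixth-farthest is G at 4.1 km.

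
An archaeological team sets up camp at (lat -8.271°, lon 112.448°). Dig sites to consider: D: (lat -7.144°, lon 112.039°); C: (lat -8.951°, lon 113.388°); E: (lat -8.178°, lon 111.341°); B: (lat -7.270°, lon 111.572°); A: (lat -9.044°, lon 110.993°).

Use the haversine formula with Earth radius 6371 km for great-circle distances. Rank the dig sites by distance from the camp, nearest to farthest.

E, C, D, B, A

Distances from the camp:
E (lat -8.178°, lon 111.341°): 122.3 km
C (lat -8.951°, lon 113.388°): 128.1 km
D (lat -7.144°, lon 112.039°): 133.2 km
B (lat -7.270°, lon 111.572°): 147.3 km
A (lat -9.044°, lon 110.993°): 181.6 km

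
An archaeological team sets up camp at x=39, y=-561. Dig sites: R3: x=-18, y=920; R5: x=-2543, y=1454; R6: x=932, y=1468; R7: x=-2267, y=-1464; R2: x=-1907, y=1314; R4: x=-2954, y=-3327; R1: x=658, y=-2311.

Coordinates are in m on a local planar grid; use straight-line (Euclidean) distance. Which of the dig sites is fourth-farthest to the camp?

Distances from the camp (x=39, y=-561):
R4: 4075.4 m
R5: 3275.2 m
R2: 2702.3 m
R7: 2476.5 m
R6: 2216.8 m
R1: 1856.2 m
R3: 1482.1 m
The fourth-farthest is R7 at 2476.5 m.

R7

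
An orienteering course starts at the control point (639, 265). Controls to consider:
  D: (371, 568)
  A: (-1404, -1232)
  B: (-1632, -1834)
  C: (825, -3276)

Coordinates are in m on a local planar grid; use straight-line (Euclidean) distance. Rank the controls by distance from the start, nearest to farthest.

D, A, B, C

Computing each straight-line distance from (639, 265):
D (371, 568): 404.5 m
A (-1404, -1232): 2532.8 m
B (-1632, -1834): 3092.4 m
C (825, -3276): 3545.9 m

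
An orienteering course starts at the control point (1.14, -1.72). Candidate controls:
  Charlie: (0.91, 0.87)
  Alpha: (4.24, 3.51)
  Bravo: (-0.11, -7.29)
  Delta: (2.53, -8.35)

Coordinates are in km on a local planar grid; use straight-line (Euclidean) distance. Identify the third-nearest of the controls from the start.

Distance to each, sorted:
Charlie: 2.6 km
Bravo: 5.7 km
Alpha: 6.1 km
Delta: 6.8 km
The third-nearest is Alpha at 6.1 km.

Alpha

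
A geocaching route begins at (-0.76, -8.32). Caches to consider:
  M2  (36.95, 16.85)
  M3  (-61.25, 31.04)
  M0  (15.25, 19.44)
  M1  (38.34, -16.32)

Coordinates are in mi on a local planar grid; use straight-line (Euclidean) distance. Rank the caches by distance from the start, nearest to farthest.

Computing each straight-line distance from (-0.76, -8.32):
M0 (15.25, 19.44): 32.0 mi
M1 (38.34, -16.32): 39.9 mi
M2 (36.95, 16.85): 45.3 mi
M3 (-61.25, 31.04): 72.2 mi

M0, M1, M2, M3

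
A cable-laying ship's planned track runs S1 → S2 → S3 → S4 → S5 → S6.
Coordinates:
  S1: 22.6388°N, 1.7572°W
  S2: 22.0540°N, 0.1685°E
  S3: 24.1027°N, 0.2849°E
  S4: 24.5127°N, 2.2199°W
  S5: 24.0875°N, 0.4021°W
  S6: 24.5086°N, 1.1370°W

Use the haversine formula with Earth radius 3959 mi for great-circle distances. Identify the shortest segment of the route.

Leg distances:
S1→S2: 129.5 mi
S2→S3: 141.8 mi
S3→S4: 160.3 mi
S4→S5: 118.2 mi
S5→S6: 54.7 mi
The shortest leg is S5–S6 at 54.7 mi.

S5–S6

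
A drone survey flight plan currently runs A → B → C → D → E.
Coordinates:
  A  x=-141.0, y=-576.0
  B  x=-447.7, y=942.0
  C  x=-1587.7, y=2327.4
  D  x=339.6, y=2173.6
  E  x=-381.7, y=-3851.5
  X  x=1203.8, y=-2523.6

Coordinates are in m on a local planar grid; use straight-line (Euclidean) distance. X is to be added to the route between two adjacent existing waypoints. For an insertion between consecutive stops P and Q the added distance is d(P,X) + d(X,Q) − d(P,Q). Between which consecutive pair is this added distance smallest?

between D and E

Added distance for inserting X between each consecutive pair:
A–B: 4657.1 m
B–C: 7641.7 m
C–D: 8439.5 m
D–E: 776.0 m
Smallest added distance is 776.0 m, inserting between D and E.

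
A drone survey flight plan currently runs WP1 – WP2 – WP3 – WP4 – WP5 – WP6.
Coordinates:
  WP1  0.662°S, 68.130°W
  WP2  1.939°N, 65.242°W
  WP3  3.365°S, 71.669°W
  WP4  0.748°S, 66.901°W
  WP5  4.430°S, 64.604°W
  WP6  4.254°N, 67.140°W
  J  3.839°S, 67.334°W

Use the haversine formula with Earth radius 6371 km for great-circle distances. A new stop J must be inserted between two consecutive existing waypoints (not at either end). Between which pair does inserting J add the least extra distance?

between WP4 and WP5

Added distance for inserting J between each consecutive pair:
WP1–WP2: 615.3 km
WP2–WP3: 240.9 km
WP3–WP4: 226.6 km
WP4–WP5: 174.5 km
WP5–WP6: 204.1 km
Smallest added distance is 174.5 km, inserting between WP4 and WP5.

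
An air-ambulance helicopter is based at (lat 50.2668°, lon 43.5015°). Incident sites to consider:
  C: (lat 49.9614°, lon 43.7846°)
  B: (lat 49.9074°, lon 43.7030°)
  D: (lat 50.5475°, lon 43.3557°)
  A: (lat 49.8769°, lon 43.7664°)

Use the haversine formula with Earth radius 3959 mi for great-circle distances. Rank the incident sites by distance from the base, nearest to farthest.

D, C, B, A

Distances from the base:
D (lat 50.5475°, lon 43.3557°): 20.4 mi
C (lat 49.9614°, lon 43.7846°): 24.5 mi
B (lat 49.9074°, lon 43.7030°): 26.4 mi
A (lat 49.8769°, lon 43.7664°): 29.4 mi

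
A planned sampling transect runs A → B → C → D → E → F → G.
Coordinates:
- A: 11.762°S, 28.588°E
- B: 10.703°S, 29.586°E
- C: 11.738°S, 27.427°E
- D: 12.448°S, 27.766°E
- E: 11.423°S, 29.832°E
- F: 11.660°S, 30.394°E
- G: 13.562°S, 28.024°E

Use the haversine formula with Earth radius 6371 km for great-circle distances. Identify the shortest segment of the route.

Leg distances:
A→B: 160.4 km
B→C: 262.1 km
C→D: 87.1 km
D→E: 252.0 km
E→F: 66.7 km
F→G: 333.0 km
The shortest leg is E–F at 66.7 km.

E–F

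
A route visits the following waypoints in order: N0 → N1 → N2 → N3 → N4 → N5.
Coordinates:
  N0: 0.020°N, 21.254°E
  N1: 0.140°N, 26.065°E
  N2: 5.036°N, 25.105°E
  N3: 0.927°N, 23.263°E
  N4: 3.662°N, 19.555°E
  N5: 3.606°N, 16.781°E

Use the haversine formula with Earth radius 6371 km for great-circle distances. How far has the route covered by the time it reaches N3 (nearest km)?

Leg distances:
N0→N1: 535.1 km  (cumulative 535.1 km)
N1→N2: 554.7 km  (cumulative 1089.9 km)
N2→N3: 500.6 km  (cumulative 1590.5 km)
Cumulative distance at N3 ≈ 1590 km.

1590 km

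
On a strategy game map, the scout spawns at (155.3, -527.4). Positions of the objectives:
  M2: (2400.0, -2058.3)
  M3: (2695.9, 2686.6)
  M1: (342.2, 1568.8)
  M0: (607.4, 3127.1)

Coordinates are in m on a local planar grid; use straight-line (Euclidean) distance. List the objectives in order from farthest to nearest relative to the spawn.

Distances from the spawn:
M3 (2695.9, 2686.6): 4096.9 m
M0 (607.4, 3127.1): 3682.4 m
M2 (2400.0, -2058.3): 2717.0 m
M1 (342.2, 1568.8): 2104.5 m

M3, M0, M2, M1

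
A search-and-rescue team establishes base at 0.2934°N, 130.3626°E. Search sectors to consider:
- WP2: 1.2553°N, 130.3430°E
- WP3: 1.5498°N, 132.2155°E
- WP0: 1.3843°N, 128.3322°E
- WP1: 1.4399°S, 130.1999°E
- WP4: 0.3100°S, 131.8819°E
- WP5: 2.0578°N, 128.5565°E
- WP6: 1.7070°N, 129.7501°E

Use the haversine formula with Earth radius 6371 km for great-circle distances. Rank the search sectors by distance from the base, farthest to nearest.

WP5, WP0, WP3, WP1, WP4, WP6, WP2

Distances from the base:
WP5 2.0578°N, 128.5565°E: 280.7 km
WP0 1.3843°N, 128.3322°E: 256.3 km
WP3 1.5498°N, 132.2155°E: 248.9 km
WP1 1.4399°S, 130.1999°E: 193.6 km
WP4 0.3100°S, 131.8819°E: 181.8 km
WP6 1.7070°N, 129.7501°E: 171.3 km
WP2 1.2553°N, 130.3430°E: 107.0 km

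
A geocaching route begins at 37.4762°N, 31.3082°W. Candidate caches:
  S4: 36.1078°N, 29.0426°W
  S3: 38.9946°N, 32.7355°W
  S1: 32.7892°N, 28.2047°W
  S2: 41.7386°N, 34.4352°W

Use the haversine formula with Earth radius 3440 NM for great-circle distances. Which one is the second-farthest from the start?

Distance to each, sorted:
S1: 320.0 NM
S2: 293.9 NM
S4: 136.4 NM
S3: 113.3 NM
The second-farthest is S2 at 293.9 NM.

S2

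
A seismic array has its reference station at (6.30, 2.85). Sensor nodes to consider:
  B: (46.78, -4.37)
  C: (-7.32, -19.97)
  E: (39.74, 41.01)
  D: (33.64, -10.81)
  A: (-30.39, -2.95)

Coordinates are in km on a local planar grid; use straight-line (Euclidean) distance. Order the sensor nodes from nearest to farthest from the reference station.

C, D, A, B, E

Distances from the reference station:
C (-7.32, -19.97): 26.6 km
D (33.64, -10.81): 30.6 km
A (-30.39, -2.95): 37.1 km
B (46.78, -4.37): 41.1 km
E (39.74, 41.01): 50.7 km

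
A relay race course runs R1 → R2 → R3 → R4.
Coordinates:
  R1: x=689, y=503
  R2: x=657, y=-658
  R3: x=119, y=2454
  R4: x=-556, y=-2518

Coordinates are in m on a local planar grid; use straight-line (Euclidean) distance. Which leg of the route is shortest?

R1–R2

Leg distances:
R1→R2: 1161.4 m
R2→R3: 3158.2 m
R3→R4: 5017.6 m
The shortest leg is R1–R2 at 1161.4 m.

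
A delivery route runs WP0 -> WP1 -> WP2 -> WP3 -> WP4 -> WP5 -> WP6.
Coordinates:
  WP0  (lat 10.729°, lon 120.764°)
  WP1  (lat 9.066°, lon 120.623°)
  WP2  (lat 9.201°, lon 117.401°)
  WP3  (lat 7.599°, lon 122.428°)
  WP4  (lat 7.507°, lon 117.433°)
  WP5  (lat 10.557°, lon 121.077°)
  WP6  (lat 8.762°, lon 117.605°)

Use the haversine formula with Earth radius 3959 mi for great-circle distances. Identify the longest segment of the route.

Leg distances:
WP0→WP1: 115.3 mi
WP1→WP2: 220.0 mi
WP2→WP3: 361.0 mi
WP3→WP4: 342.2 mi
WP4→WP5: 325.9 mi
WP5→WP6: 267.0 mi
The longest leg is WP2–WP3 at 361.0 mi.

WP2–WP3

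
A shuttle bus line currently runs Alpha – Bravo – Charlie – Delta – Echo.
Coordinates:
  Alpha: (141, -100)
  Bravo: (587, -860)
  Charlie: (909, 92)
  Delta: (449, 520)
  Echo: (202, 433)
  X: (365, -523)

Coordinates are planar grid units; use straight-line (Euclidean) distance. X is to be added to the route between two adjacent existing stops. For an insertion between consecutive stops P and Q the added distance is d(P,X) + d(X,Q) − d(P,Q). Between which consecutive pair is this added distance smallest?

Added distance for inserting X between each consecutive pair:
Alpha–Bravo: 1.0
Bravo–Charlie: 219.6
Charlie–Delta: 1239.1
Delta–Echo: 1754.3
Smallest added distance is 1.0, inserting between Alpha and Bravo.

between Alpha and Bravo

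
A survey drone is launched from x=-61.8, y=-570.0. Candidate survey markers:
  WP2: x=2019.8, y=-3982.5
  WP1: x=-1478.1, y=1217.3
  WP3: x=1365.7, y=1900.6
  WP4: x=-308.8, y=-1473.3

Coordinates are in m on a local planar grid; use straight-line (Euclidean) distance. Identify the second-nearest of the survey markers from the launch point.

WP1

Distances from the launch point (x=-61.8, y=-570.0):
WP4: 936.5 m
WP1: 2280.4 m
WP3: 2853.4 m
WP2: 3997.3 m
The second-nearest is WP1 at 2280.4 m.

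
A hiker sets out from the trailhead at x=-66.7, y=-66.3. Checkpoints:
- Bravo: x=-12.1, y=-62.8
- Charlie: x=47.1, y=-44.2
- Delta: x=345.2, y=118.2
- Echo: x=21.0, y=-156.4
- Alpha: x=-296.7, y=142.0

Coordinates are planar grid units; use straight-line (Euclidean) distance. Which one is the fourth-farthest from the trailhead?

Charlie

Distances from the trailhead (x=-66.7, y=-66.3):
Delta: 451.3
Alpha: 310.3
Echo: 125.7
Charlie: 115.9
Bravo: 54.7
The fourth-farthest is Charlie at 115.9.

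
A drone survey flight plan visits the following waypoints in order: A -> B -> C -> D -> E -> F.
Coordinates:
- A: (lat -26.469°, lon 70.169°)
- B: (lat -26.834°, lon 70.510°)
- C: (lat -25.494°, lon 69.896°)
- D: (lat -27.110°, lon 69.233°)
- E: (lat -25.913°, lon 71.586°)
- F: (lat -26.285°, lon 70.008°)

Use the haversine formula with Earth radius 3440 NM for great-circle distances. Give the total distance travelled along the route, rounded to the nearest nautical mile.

452 NM

Leg distances:
A→B: 28.5 NM  (cumulative 28.5 NM)
B→C: 87.0 NM  (cumulative 115.5 NM)
C→D: 103.4 NM  (cumulative 218.9 NM)
D→E: 145.4 NM  (cumulative 364.3 NM)
E→F: 88.0 NM  (cumulative 452.3 NM)
Total route length ≈ 452 NM.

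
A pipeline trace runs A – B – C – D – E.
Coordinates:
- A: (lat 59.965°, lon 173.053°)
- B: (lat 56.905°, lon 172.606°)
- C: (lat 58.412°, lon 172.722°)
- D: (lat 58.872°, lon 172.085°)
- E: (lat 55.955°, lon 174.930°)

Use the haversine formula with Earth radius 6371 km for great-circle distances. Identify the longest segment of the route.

Leg distances:
A→B: 341.2 km
B→C: 167.7 km
C→D: 63.0 km
D→E: 366.3 km
The longest leg is D–E at 366.3 km.

D–E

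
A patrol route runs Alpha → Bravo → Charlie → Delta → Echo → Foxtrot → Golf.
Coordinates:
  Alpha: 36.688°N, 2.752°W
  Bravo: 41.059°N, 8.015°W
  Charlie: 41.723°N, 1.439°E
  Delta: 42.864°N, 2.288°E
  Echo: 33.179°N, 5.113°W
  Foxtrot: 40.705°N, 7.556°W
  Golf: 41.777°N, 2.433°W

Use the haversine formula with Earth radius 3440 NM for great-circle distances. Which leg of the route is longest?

Leg distances:
Alpha→Bravo: 359.6 NM
Bravo→Charlie: 427.5 NM
Charlie→Delta: 78.2 NM
Delta→Echo: 678.1 NM
Echo→Foxtrot: 466.8 NM
Foxtrot→Golf: 240.0 NM
The longest leg is Delta–Echo at 678.1 NM.

Delta–Echo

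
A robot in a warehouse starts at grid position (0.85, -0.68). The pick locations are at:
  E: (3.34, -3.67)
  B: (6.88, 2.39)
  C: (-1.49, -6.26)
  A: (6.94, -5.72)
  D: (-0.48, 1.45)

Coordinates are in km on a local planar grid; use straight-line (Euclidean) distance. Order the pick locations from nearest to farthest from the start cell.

Distance from the start cell at (0.85, -0.68) to each:
D (-0.48, 1.45): 2.5 km
E (3.34, -3.67): 3.9 km
C (-1.49, -6.26): 6.1 km
B (6.88, 2.39): 6.8 km
A (6.94, -5.72): 7.9 km

D, E, C, B, A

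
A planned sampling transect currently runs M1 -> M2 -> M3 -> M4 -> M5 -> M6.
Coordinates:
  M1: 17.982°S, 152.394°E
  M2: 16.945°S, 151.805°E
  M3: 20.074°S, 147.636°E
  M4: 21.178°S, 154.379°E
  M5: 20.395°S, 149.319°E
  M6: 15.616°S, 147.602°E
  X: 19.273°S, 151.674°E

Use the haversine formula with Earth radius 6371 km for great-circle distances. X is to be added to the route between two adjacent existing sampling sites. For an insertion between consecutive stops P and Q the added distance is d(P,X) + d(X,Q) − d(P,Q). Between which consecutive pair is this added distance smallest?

between M3 and M4

Added distance for inserting X between each consecutive pair:
M1–M2: 290.5 km
M2–M3: 130.7 km
M3–M4: 72.6 km
M4–M5: 95.8 km
M5–M6: 307.7 km
Smallest added distance is 72.6 km, inserting between M3 and M4.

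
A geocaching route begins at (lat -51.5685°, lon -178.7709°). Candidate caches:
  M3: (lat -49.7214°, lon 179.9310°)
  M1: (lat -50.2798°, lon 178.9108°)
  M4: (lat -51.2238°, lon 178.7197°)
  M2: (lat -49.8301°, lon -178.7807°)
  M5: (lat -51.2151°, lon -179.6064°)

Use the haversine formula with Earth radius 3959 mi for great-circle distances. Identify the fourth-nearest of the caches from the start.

M1

Distances from the start ((lat -51.5685°, lon -178.7709°)):
M5: 43.5 mi
M4: 110.8 mi
M2: 120.1 mi
M1: 134.6 mi
M3: 139.7 mi
The fourth-nearest is M1 at 134.6 mi.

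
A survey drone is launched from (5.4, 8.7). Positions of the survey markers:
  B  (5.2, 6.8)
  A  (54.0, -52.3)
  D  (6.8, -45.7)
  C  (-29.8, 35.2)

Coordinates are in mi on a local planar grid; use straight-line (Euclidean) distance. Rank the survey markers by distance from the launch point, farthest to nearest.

Distance from the launch point at (5.4, 8.7) to each:
A (54.0, -52.3): 78.0 mi
D (6.8, -45.7): 54.4 mi
C (-29.8, 35.2): 44.1 mi
B (5.2, 6.8): 1.9 mi

A, D, C, B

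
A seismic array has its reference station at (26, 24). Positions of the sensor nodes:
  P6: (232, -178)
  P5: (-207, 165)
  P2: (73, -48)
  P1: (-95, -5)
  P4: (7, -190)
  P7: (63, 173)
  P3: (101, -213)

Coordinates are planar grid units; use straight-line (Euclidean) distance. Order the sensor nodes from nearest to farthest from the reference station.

P2, P1, P7, P4, P3, P5, P6

Computing each straight-line distance from (26, 24):
P2 (73, -48): 86.0
P1 (-95, -5): 124.4
P7 (63, 173): 153.5
P4 (7, -190): 214.8
P3 (101, -213): 248.6
P5 (-207, 165): 272.3
P6 (232, -178): 288.5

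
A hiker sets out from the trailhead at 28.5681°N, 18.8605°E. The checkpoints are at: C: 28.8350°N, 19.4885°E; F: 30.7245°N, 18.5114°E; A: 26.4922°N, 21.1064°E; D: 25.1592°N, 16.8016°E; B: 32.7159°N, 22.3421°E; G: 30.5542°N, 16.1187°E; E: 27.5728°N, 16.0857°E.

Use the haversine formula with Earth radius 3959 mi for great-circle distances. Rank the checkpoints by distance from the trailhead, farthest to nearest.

Computing each great-circle distance from 28.5681°N, 18.8605°E:
B 32.7159°N, 22.3421°E: 353.5 mi
D 25.1592°N, 16.8016°E: 267.5 mi
G 30.5542°N, 16.1187°E: 214.4 mi
A 26.4922°N, 21.1064°E: 198.8 mi
E 27.5728°N, 16.0857°E: 182.6 mi
F 30.7245°N, 18.5114°E: 150.5 mi
C 28.8350°N, 19.4885°E: 42.3 mi

B, D, G, A, E, F, C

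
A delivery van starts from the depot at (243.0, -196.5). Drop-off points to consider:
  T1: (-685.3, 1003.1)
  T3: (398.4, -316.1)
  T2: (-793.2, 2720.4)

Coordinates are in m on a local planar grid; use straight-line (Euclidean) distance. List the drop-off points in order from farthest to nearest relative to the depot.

T2, T1, T3

Computing each straight-line distance from (243.0, -196.5):
T2 (-793.2, 2720.4): 3095.5 m
T1 (-685.3, 1003.1): 1516.8 m
T3 (398.4, -316.1): 196.1 m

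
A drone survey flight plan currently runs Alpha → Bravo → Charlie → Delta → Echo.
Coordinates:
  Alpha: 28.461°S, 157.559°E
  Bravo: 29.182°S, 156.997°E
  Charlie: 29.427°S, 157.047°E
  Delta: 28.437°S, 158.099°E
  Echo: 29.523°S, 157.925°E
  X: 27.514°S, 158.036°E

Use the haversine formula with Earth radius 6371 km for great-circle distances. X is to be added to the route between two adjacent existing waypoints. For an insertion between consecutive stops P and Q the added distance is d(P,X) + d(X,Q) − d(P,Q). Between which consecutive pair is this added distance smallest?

between Charlie and Delta

Added distance for inserting X between each consecutive pair:
Alpha–Bravo: 229.7 km
Bravo–Charlie: 417.5 km
Charlie–Delta: 186.1 km
Delta–Echo: 204.5 km
Smallest added distance is 186.1 km, inserting between Charlie and Delta.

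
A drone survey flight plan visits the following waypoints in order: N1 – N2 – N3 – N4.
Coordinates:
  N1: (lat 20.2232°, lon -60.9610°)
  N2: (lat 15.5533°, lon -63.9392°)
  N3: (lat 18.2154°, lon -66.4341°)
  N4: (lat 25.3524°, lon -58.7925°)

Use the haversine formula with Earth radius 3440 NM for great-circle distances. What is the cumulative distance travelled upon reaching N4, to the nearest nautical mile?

1147 NM

Leg distances:
N1→N2: 327.9 NM  (cumulative 327.9 NM)
N2→N3: 214.7 NM  (cumulative 542.6 NM)
N3→N4: 603.9 NM  (cumulative 1146.5 NM)
Cumulative distance at N4 ≈ 1147 NM.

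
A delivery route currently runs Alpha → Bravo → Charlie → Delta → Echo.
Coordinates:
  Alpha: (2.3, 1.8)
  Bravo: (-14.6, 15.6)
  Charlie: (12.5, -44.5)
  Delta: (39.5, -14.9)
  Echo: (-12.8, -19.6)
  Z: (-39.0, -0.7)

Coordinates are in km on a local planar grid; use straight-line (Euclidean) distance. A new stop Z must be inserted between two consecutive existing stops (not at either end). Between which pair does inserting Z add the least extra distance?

between Bravo and Charlie

Added distance for inserting Z between each consecutive pair:
Alpha–Bravo: 48.9 km
Bravo–Charlie: 31.0 km
Charlie–Delta: 107.3 km
Delta–Echo: 59.6 km
Smallest added distance is 31.0 km, inserting between Bravo and Charlie.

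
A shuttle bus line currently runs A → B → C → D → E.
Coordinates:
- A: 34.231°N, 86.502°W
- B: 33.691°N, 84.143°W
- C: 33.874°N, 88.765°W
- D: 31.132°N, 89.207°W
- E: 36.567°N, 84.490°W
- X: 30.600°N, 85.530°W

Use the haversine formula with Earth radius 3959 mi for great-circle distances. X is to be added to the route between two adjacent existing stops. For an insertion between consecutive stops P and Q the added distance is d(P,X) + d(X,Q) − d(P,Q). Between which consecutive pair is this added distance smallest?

between D and E

Added distance for inserting X between each consecutive pair:
A–B: 345.4 mi
B–C: 257.5 mi
C–D: 324.7 mi
D–E: 175.0 mi
Smallest added distance is 175.0 mi, inserting between D and E.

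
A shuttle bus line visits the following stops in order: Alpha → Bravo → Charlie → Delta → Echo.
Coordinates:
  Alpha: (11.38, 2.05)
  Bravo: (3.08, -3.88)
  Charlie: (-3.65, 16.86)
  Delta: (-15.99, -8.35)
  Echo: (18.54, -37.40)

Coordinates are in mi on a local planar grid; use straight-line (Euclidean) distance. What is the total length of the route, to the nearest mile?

Leg distances:
Alpha→Bravo: 10.2 mi  (cumulative 10.2 mi)
Bravo→Charlie: 21.8 mi  (cumulative 32.0 mi)
Charlie→Delta: 28.1 mi  (cumulative 60.1 mi)
Delta→Echo: 45.1 mi  (cumulative 105.2 mi)
Total route length ≈ 105 mi.

105 mi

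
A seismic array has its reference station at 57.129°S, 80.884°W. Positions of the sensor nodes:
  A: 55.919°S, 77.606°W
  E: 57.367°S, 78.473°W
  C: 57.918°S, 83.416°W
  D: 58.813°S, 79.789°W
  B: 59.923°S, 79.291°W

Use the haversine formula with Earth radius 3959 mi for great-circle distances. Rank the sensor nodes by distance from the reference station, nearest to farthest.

E, C, D, A, B

Computing each great-circle distance from 57.129°S, 80.884°W:
E 57.367°S, 78.473°W: 91.6 mi
C 57.918°S, 83.416°W: 108.6 mi
D 58.813°S, 79.789°W: 123.1 mi
A 55.919°S, 77.606°W: 150.3 mi
B 59.923°S, 79.291°W: 201.4 mi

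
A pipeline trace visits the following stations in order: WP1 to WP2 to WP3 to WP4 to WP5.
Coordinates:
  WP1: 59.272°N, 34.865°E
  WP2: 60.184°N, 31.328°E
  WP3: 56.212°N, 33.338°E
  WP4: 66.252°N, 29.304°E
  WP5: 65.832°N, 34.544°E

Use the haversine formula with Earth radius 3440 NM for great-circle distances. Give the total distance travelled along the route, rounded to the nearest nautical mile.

Leg distances:
WP1→WP2: 120.2 NM  (cumulative 120.2 NM)
WP2→WP3: 246.8 NM  (cumulative 367.0 NM)
WP3→WP4: 613.6 NM  (cumulative 980.6 NM)
WP4→WP5: 130.2 NM  (cumulative 1110.8 NM)
Total route length ≈ 1111 NM.

1111 NM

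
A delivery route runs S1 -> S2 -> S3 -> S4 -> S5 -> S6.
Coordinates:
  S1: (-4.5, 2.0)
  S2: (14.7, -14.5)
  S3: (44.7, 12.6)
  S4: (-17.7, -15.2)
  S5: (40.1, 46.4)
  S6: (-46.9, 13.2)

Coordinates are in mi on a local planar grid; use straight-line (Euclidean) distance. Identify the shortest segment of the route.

Leg distances:
S1→S2: 25.3 mi
S2→S3: 40.4 mi
S3→S4: 68.3 mi
S4→S5: 84.5 mi
S5→S6: 93.1 mi
The shortest leg is S1–S2 at 25.3 mi.

S1–S2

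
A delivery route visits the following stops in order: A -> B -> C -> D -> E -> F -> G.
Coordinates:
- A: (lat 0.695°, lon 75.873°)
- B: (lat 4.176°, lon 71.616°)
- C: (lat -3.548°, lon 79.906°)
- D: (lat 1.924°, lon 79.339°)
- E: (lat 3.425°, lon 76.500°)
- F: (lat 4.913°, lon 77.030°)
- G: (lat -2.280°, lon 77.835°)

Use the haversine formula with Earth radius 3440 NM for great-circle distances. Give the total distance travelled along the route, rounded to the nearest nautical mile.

Leg distances:
A→B: 329.9 NM  (cumulative 329.9 NM)
B→C: 680.0 NM  (cumulative 1010.0 NM)
C→D: 330.3 NM  (cumulative 1340.2 NM)
D→E: 192.6 NM  (cumulative 1532.9 NM)
E→F: 94.8 NM  (cumulative 1627.7 NM)
F→G: 434.6 NM  (cumulative 2062.2 NM)
Total route length ≈ 2062 NM.

2062 NM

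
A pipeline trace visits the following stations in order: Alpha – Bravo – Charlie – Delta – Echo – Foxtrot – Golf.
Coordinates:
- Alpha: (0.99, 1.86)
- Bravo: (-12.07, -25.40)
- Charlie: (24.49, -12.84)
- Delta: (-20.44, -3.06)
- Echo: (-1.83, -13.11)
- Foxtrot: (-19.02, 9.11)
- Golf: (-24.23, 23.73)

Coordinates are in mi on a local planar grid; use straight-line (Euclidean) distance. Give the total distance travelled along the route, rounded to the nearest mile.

180 mi

Leg distances:
Alpha→Bravo: 30.2 mi  (cumulative 30.2 mi)
Bravo→Charlie: 38.7 mi  (cumulative 68.9 mi)
Charlie→Delta: 46.0 mi  (cumulative 114.9 mi)
Delta→Echo: 21.2 mi  (cumulative 136.0 mi)
Echo→Foxtrot: 28.1 mi  (cumulative 164.1 mi)
Foxtrot→Golf: 15.5 mi  (cumulative 179.6 mi)
Total route length ≈ 180 mi.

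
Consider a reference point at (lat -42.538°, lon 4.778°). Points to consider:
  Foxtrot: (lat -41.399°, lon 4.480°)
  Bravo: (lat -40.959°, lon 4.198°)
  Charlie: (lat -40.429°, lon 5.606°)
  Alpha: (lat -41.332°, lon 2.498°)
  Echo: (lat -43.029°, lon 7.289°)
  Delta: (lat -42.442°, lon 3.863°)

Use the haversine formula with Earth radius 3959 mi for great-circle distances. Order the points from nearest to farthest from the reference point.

Distance from the reference point at (lat -42.538°, lon 4.778°) to each:
Delta (lat -42.442°, lon 3.863°): 47.1 mi
Foxtrot (lat -41.399°, lon 4.480°): 80.2 mi
Bravo (lat -40.959°, lon 4.198°): 113.1 mi
Echo (lat -43.029°, lon 7.289°): 131.8 mi
Alpha (lat -41.332°, lon 2.498°): 143.8 mi
Charlie (lat -40.429°, lon 5.606°): 151.9 mi

Delta, Foxtrot, Bravo, Echo, Alpha, Charlie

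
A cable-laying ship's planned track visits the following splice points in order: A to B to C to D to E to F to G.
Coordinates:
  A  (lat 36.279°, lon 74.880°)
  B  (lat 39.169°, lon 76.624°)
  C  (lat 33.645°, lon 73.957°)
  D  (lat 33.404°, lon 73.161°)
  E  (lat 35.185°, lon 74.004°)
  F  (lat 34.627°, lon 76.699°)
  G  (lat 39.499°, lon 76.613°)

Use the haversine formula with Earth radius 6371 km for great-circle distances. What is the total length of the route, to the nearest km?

Leg distances:
A→B: 356.1 km  (cumulative 356.1 km)
B→C: 658.9 km  (cumulative 1015.0 km)
C→D: 78.5 km  (cumulative 1093.5 km)
D→E: 212.6 km  (cumulative 1306.1 km)
E→F: 253.5 km  (cumulative 1559.6 km)
F→G: 541.8 km  (cumulative 2101.4 km)
Total route length ≈ 2101 km.

2101 km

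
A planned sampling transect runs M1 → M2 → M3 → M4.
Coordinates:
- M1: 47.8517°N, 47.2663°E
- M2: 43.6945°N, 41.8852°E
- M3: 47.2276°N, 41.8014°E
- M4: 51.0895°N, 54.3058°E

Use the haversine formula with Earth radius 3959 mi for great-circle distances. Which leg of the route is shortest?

Leg distances:
M1→M2: 386.8 mi
M2→M3: 244.2 mi
M3→M4: 623.8 mi
The shortest leg is M2–M3 at 244.2 mi.

M2–M3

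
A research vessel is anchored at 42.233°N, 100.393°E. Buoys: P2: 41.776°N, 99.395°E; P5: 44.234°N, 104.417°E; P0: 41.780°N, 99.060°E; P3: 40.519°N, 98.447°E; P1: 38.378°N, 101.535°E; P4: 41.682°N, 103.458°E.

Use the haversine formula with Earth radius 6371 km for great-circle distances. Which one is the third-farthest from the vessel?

P4

Distances from the vessel (42.233°N, 100.393°E):
P1: 439.4 km
P5: 394.6 km
P4: 260.7 km
P3: 250.4 km
P0: 121.1 km
P2: 96.9 km
The third-farthest is P4 at 260.7 km.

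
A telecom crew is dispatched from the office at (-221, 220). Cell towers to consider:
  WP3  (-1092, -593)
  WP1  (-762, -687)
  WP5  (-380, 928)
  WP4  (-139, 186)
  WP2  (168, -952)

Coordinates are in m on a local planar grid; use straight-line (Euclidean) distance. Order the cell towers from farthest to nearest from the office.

WP2, WP3, WP1, WP5, WP4

Computing each straight-line distance from (-221, 220):
WP2 (168, -952): 1234.9 m
WP3 (-1092, -593): 1191.5 m
WP1 (-762, -687): 1056.1 m
WP5 (-380, 928): 725.6 m
WP4 (-139, 186): 88.8 m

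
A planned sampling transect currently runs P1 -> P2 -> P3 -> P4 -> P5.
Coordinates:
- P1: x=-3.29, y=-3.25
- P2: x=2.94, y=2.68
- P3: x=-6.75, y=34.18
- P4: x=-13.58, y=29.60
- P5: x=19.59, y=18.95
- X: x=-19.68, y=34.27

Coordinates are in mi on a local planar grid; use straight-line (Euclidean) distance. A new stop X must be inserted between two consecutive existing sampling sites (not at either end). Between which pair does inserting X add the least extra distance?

Added distance for inserting X between each consecutive pair:
P1–P2: 71.2 mi
P2–P3: 18.8 mi
P3–P4: 12.4 mi
P4–P5: 15.0 mi
Smallest added distance is 12.4 mi, inserting between P3 and P4.

between P3 and P4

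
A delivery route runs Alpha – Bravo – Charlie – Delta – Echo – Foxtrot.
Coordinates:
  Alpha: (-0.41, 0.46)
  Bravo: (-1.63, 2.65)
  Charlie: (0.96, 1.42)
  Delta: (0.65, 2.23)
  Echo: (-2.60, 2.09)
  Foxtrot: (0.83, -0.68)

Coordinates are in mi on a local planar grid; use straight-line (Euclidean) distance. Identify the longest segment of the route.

Echo–Foxtrot

Leg distances:
Alpha→Bravo: 2.5 mi
Bravo→Charlie: 2.9 mi
Charlie→Delta: 0.9 mi
Delta→Echo: 3.3 mi
Echo→Foxtrot: 4.4 mi
The longest leg is Echo–Foxtrot at 4.4 mi.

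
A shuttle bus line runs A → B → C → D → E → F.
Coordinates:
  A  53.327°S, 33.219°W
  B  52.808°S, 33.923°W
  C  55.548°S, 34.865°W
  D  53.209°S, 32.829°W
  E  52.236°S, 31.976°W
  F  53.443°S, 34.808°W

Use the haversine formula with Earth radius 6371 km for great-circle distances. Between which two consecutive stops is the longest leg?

Leg distances:
A→B: 74.5 km
B→C: 310.8 km
C→D: 291.6 km
D→E: 122.5 km
E→F: 232.8 km
The longest leg is B–C at 310.8 km.

B–C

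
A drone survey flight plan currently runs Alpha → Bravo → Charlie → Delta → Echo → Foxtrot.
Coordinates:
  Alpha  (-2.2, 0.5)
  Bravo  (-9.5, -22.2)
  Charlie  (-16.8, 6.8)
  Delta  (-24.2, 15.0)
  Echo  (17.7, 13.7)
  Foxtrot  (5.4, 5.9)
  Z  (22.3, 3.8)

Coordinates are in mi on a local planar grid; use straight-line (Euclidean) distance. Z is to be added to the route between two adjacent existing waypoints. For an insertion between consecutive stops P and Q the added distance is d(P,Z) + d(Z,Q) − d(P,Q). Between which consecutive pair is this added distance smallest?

between Echo and Foxtrot

Added distance for inserting Z between each consecutive pair:
Alpha–Bravo: 42.0 mi
Bravo–Charlie: 50.4 mi
Charlie–Delta: 76.0 mi
Delta–Echo: 16.8 mi
Echo–Foxtrot: 13.4 mi
Smallest added distance is 13.4 mi, inserting between Echo and Foxtrot.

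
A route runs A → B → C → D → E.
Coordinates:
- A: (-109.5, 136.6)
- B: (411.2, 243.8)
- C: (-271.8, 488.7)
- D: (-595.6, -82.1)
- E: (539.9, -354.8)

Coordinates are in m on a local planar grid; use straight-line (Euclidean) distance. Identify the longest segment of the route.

D–E

Leg distances:
A→B: 531.6 m
B→C: 725.6 m
C→D: 656.2 m
D→E: 1167.8 m
The longest leg is D–E at 1167.8 m.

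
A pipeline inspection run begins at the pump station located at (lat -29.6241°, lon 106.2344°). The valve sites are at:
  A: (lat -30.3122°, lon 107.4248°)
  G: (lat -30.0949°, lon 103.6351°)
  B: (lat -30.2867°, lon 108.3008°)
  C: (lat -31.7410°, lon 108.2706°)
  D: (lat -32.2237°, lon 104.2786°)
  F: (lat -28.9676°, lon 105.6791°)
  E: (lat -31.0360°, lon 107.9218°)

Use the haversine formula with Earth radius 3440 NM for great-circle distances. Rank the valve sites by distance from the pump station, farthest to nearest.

D, C, G, E, B, A, F

Computing each great-circle distance from (lat -29.6241°, lon 106.2344°):
D (lat -32.2237°, lon 104.2786°): 185.8 NM
C (lat -31.7410°, lon 108.2706°): 164.9 NM
G (lat -30.0949°, lon 103.6351°): 138.3 NM
E (lat -31.0360°, lon 107.9218°): 121.8 NM
B (lat -30.2867°, lon 108.3008°): 114.6 NM
A (lat -30.3122°, lon 107.4248°): 74.4 NM
F (lat -28.9676°, lon 105.6791°): 49.0 NM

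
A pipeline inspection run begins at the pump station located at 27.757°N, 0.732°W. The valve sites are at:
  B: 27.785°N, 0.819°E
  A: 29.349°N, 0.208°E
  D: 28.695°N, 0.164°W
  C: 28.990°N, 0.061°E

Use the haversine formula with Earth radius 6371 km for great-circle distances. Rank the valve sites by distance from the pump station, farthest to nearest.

Distance from the pump station at 27.757°N, 0.732°W to each:
A 29.349°N, 0.208°E: 199.4 km
C 28.990°N, 0.061°E: 157.5 km
B 27.785°N, 0.819°E: 152.6 km
D 28.695°N, 0.164°W: 118.2 km

A, C, B, D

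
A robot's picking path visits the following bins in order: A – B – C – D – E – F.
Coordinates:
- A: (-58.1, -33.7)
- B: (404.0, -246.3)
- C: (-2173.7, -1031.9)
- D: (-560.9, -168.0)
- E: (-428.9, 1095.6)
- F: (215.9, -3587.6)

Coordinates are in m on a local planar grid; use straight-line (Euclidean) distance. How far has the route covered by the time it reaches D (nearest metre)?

5033 m

Leg distances:
A→B: 508.7 m  (cumulative 508.7 m)
B→C: 2694.8 m  (cumulative 3203.4 m)
C→D: 1829.6 m  (cumulative 5033.0 m)
Cumulative distance at D ≈ 5033 m.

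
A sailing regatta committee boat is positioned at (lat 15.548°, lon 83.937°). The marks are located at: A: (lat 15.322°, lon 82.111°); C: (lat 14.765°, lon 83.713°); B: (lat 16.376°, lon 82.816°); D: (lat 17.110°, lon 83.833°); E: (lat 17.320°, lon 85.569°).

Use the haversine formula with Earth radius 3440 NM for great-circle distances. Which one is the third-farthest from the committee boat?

Distances from the committee boat ((lat 15.548°, lon 83.937°)):
E: 142.0 NM
A: 106.5 NM
D: 94.0 NM
B: 81.6 NM
C: 48.8 NM
The third-farthest is D at 94.0 NM.

D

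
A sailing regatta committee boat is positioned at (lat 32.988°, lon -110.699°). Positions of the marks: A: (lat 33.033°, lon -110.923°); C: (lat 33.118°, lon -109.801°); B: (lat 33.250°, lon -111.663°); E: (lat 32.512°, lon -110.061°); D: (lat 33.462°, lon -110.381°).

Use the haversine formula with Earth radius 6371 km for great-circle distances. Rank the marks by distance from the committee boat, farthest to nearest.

Distance from the committee boat at (lat 32.988°, lon -110.699°) to each:
B (lat 33.250°, lon -111.663°): 94.4 km
C (lat 33.118°, lon -109.801°): 84.9 km
E (lat 32.512°, lon -110.061°): 79.8 km
D (lat 33.462°, lon -110.381°): 60.4 km
A (lat 33.033°, lon -110.923°): 21.5 km

B, C, E, D, A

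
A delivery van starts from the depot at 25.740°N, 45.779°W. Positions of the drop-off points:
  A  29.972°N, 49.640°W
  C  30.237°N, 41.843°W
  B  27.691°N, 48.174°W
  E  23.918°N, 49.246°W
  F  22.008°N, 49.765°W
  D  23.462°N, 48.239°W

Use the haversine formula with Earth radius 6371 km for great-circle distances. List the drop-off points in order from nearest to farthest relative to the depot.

B, D, E, F, A, C

Distance from the depot at 25.740°N, 45.779°W to each:
B 27.691°N, 48.174°W: 321.9 km
D 23.462°N, 48.239°W: 355.0 km
E 23.918°N, 49.246°W: 404.3 km
F 22.008°N, 49.765°W: 580.0 km
A 29.972°N, 49.640°W: 604.5 km
C 30.237°N, 41.843°W: 631.9 km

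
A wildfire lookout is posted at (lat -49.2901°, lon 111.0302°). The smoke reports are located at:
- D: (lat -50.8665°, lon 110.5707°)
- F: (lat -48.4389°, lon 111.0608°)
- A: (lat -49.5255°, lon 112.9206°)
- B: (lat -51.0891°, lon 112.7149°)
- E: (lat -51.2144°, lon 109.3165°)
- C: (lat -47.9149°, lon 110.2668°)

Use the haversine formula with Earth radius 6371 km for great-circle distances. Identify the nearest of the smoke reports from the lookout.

Distances from the lookout ((lat -49.2901°, lon 111.0302°)):
F: 94.7 km
A: 139.3 km
C: 162.9 km
D: 178.3 km
B: 233.2 km
E: 246.2 km
The nearest is F at 94.7 km.

F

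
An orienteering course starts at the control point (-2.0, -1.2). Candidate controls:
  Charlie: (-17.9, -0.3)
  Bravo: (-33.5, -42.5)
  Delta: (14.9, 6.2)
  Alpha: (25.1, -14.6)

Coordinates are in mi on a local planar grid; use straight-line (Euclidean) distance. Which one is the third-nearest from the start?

Distances from the start ((-2.0, -1.2)):
Charlie: 15.9 mi
Delta: 18.4 mi
Alpha: 30.2 mi
Bravo: 51.9 mi
The third-nearest is Alpha at 30.2 mi.

Alpha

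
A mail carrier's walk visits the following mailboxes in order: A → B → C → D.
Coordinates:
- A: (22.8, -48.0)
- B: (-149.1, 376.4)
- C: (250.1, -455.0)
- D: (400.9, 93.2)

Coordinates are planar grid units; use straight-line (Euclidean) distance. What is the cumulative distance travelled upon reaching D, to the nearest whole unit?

Leg distances:
A→B: 457.9  (cumulative 457.9)
B→C: 922.3  (cumulative 1380.2)
C→D: 568.6  (cumulative 1948.7)
Cumulative distance at D ≈ 1949.

1949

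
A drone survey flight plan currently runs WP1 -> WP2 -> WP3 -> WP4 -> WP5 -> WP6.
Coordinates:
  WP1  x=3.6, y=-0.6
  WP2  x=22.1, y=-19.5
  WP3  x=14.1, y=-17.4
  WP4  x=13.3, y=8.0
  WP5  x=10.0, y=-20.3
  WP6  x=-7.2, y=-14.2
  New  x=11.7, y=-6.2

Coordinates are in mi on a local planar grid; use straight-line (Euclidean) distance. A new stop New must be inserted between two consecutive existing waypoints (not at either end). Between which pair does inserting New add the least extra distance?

Added distance for inserting New between each consecutive pair:
WP1–WP2: 0.3 mi
WP2–WP3: 20.1 mi
WP3–WP4: 0.3 mi
WP4–WP5: 0.0 mi
WP5–WP6: 16.5 mi
Smallest added distance is 0.0 mi, inserting between WP4 and WP5.

between WP4 and WP5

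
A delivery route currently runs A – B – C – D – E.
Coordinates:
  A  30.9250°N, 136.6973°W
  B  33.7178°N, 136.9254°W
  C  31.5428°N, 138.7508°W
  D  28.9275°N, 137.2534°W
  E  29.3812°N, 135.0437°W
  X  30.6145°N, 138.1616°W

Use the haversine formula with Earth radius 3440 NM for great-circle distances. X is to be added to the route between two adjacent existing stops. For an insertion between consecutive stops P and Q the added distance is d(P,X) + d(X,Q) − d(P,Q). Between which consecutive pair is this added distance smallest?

between C and D

Added distance for inserting X between each consecutive pair:
A–B: 106.4 NM
B–C: 100.2 NM
C–D: 0.1 NM
D–E: 171.0 NM
Smallest added distance is 0.1 NM, inserting between C and D.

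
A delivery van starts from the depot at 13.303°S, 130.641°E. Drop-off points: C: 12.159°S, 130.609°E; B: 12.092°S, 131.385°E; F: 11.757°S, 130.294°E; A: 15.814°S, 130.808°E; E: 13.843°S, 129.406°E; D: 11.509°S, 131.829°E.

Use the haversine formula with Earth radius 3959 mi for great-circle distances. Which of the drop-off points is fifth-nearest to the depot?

D

Distance to each, sorted:
C: 79.1 mi
E: 91.0 mi
B: 97.6 mi
F: 109.4 mi
D: 147.6 mi
A: 173.9 mi
The fifth-nearest is D at 147.6 mi.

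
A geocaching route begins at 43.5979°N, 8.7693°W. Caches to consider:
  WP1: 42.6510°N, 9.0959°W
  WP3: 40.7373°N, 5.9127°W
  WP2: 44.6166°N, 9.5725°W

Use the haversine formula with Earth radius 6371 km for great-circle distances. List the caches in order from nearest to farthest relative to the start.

Distances from the start:
WP1 42.6510°N, 9.0959°W: 108.6 km
WP2 44.6166°N, 9.5725°W: 130.2 km
WP3 40.7373°N, 5.9127°W: 395.7 km

WP1, WP2, WP3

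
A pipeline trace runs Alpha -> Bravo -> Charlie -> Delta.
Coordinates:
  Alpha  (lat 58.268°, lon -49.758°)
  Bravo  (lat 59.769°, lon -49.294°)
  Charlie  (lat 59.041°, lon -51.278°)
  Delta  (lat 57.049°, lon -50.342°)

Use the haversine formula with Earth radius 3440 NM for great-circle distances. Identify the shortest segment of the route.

Leg distances:
Alpha→Bravo: 91.3 NM
Bravo→Charlie: 74.7 NM
Charlie→Delta: 123.2 NM
The shortest leg is Bravo–Charlie at 74.7 NM.

Bravo–Charlie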